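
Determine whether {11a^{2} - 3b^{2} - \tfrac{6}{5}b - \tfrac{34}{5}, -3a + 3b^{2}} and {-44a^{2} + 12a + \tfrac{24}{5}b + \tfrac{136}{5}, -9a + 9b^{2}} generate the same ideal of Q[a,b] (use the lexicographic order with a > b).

Yes, the ideals are equal.

Two ideals are equal iff their reduced Gröbner bases coincide (the reduced basis is unique for a fixed ordering).
Buchberger on the first generating set:
f_1 = 11a^{2} - 3b^{2} - \tfrac{6}{5}b - \tfrac{34}{5}, LT = a^{2}.
f_2 = -3a + 3b^{2}, LT = a.

S(f_1,f_2): lcm = a^{2}. S = ab^{2} - \tfrac{3}{11}b^{2} - \tfrac{6}{55}b - \tfrac{34}{55}.
  leading term ab^{2}: subtract (-\tfrac{1}{3}b^{2})·f_2 from ab^{2} - \tfrac{3}{11}b^{2} - \tfrac{6}{55}b - \tfrac{34}{55} → b^{4} - \tfrac{3}{11}b^{2} - \tfrac{6}{55}b - \tfrac{34}{55}
  leading term b^{4}: no divisor's leading term divides it; move b^{4} to the remainder.
  leading term b^{2}: no divisor's leading term divides it; move -\tfrac{3}{11}b^{2} to the remainder.
  leading term b: no divisor's leading term divides it; move -\tfrac{6}{55}b to the remainder.
  leading term 1: no divisor's leading term divides it; move -\tfrac{34}{55} to the remainder.
  remainder b^{4} - \tfrac{3}{11}b^{2} - \tfrac{6}{55}b - \tfrac{34}{55} ≠ 0; add g_3 = b^{4} - \tfrac{3}{11}b^{2} - \tfrac{6}{55}b - \tfrac{34}{55} to the basis.

The other S-polynomials (S(f_1,g_3), S(f_2,g_3)) all reduce to 0 modulo the current basis, so we have a Gröbner basis.
Inter-reduce: drop elements whose leading term is divisible by another's, tail-reduce, and make monic.
Reduced Gröbner basis: {a - b^{2}, b^{4} - \tfrac{3}{11}b^{2} - \tfrac{6}{55}b - \tfrac{34}{55}}.

Buchberger on the second generating set:
h_1 = -44a^{2} + 12a + \tfrac{24}{5}b + \tfrac{136}{5}, LT = a^{2}.
h_2 = -9a + 9b^{2}, LT = a.

S(h_1,h_2): lcm = a^{2}. S = ab^{2} - \tfrac{3}{11}a - \tfrac{6}{55}b - \tfrac{34}{55}.
  leading term ab^{2}: subtract (-\tfrac{1}{9}b^{2})·h_2 from ab^{2} - \tfrac{3}{11}a - \tfrac{6}{55}b - \tfrac{34}{55} → -\tfrac{3}{11}a + b^{4} - \tfrac{6}{55}b - \tfrac{34}{55}
  leading term a: subtract (\tfrac{1}{33})·h_2 from -\tfrac{3}{11}a + b^{4} - \tfrac{6}{55}b - \tfrac{34}{55} → b^{4} - \tfrac{3}{11}b^{2} - \tfrac{6}{55}b - \tfrac{34}{55}
  leading term b^{4}: no divisor's leading term divides it; move b^{4} to the remainder.
  leading term b^{2}: no divisor's leading term divides it; move -\tfrac{3}{11}b^{2} to the remainder.
  leading term b: no divisor's leading term divides it; move -\tfrac{6}{55}b to the remainder.
  leading term 1: no divisor's leading term divides it; move -\tfrac{34}{55} to the remainder.
  remainder b^{4} - \tfrac{3}{11}b^{2} - \tfrac{6}{55}b - \tfrac{34}{55} ≠ 0; add k_3 = b^{4} - \tfrac{3}{11}b^{2} - \tfrac{6}{55}b - \tfrac{34}{55} to the basis.

The other S-polynomials (S(h_1,k_3), S(h_2,k_3)) all reduce to 0 modulo the current basis, so we have a Gröbner basis.
Inter-reduce: drop elements whose leading term is divisible by another's, tail-reduce, and make monic.
Reduced Gröbner basis: {a - b^{2}, b^{4} - \tfrac{3}{11}b^{2} - \tfrac{6}{55}b - \tfrac{34}{55}}.

The two bases agree; hence the ideals are identical.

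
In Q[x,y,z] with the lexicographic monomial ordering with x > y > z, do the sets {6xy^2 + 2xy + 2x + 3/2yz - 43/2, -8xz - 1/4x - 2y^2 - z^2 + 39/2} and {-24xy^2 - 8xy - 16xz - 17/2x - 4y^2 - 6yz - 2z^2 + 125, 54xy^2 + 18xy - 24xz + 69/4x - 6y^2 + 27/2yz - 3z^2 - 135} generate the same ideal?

Equality of ideals is decidable: compute both reduced Gröbner bases (unique for the ordering) and check whether they agree.
Buchberger on the first generating set:
f_1 = 6xy^2 + 2xy + 2x + 3/2yz - 43/2, LT = xy^2.
f_2 = -8xz - 1/4x - 2y^2 - z^2 + 39/2, LT = xz.

S(f_1,f_2): lcm = xy^2z. S = -1/32xy^2 + 1/3xyz + 1/3xz - 1/4y^4 - 1/8y^2z^2 + 39/16y^2 + 1/4yz^2 - 43/12z.
  leading term xy^2: subtract (-1/192)·f_1 from -1/32xy^2 + 1/3xyz + 1/3xz - 1/4y^4 - 1/8y^2z^2 + 39/16y^2 + 1/4yz^2 - 43/12z → 1/3xyz + 1/96xy + 1/3xz + 1/96x - 1/4y^4 - 1/8y^2z^2 + 39/16y^2 + 1/4yz^2 + 1/128yz - 43/12z - 43/384
  leading term xyz: subtract (-1/24y)·f_2 from 1/3xyz + 1/96xy + 1/3xz + 1/96x - 1/4y^4 - 1/8y^2z^2 + 39/16y^2 + 1/4yz^2 + 1/128yz - 43/12z - 43/384 → 1/3xz + 1/96x - 1/4y^4 - 1/12y^3 - 1/8y^2z^2 + 39/16y^2 + 5/24yz^2 + 1/128yz + 13/16y - 43/12z - 43/384
  leading term xz: subtract (-1/24)·f_2 from 1/3xz + 1/96x - 1/4y^4 - 1/12y^3 - 1/8y^2z^2 + 39/16y^2 + 5/24yz^2 + 1/128yz + 13/16y - 43/12z - 43/384 → -1/4y^4 - 1/12y^3 - 1/8y^2z^2 + 113/48y^2 + 5/24yz^2 + 1/128yz + 13/16y - 1/24z^2 - 43/12z + 269/384
  leading term y^4: no divisor's leading term divides it; move -1/4y^4 to the remainder.
  leading term y^3: no divisor's leading term divides it; move -1/12y^3 to the remainder.
  leading term y^2z^2: no divisor's leading term divides it; move -1/8y^2z^2 to the remainder.
  leading term y^2: no divisor's leading term divides it; move 113/48y^2 to the remainder.
  leading term yz^2: no divisor's leading term divides it; move 5/24yz^2 to the remainder.
  leading term yz: no divisor's leading term divides it; move 1/128yz to the remainder.
  leading term y: no divisor's leading term divides it; move 13/16y to the remainder.
  leading term z^2: no divisor's leading term divides it; move -1/24z^2 to the remainder.
  leading term z: no divisor's leading term divides it; move -43/12z to the remainder.
  leading term 1: no divisor's leading term divides it; move 269/384 to the remainder.
  remainder -1/4y^4 - 1/12y^3 - 1/8y^2z^2 + 113/48y^2 + 5/24yz^2 + 1/128yz + 13/16y - 1/24z^2 - 43/12z + 269/384 ≠ 0; add g_3 = -1/4y^4 - 1/12y^3 - 1/8y^2z^2 + 113/48y^2 + 5/24yz^2 + 1/128yz + 13/16y - 1/24z^2 - 43/12z + 269/384 to the basis.

The other S-polynomials (S(f_1,g_3), S(f_2,g_3)) all reduce to 0 modulo the current basis, so we have a Gröbner basis.
Inter-reduce: drop elements whose leading term is divisible by another's, tail-reduce, and make monic.
Reduced Gröbner basis: {xy^2 + 1/3xy + 1/3x + 1/4yz - 43/12, xz + 1/32x + 1/4y^2 + 1/8z^2 - 39/16, y^4 + 1/3y^3 + 1/2y^2z^2 - 113/12y^2 - 5/6yz^2 - 1/32yz - 13/4y + 1/6z^2 + 43/3z - 269/96}.

Buchberger on the second generating set:
h_1 = -24xy^2 - 8xy - 16xz - 17/2x - 4y^2 - 6yz - 2z^2 + 125, LT = xy^2.
h_2 = 54xy^2 + 18xy - 24xz + 69/4x - 6y^2 + 27/2yz - 3z^2 - 135, LT = xy^2.

S(h_1,h_2): lcm = xy^2. S = 10/9xz + 5/144x + 5/18y^2 + 5/36z^2 - 65/24.
  leading term xz: no divisor's leading term divides it; move 10/9xz to the remainder.
  leading term x: no divisor's leading term divides it; move 5/144x to the remainder.
  leading term y^2: no divisor's leading term divides it; move 5/18y^2 to the remainder.
  leading term z^2: no divisor's leading term divides it; move 5/36z^2 to the remainder.
  leading term 1: no divisor's leading term divides it; move -65/24 to the remainder.
  remainder 10/9xz + 5/144x + 5/18y^2 + 5/36z^2 - 65/24 ≠ 0; add k_3 = 10/9xz + 5/144x + 5/18y^2 + 5/36z^2 - 65/24 to the basis.

S(h_1,k_3): lcm = xy^2z. S = -1/32xy^2 + 1/3xyz + 2/3xz^2 + 17/48xz - 1/4y^4 - 1/8y^2z^2 + 1/6y^2z + 39/16y^2 + 1/4yz^2 + 1/12z^3 - 125/24z.
  leading term xy^2: subtract (1/768)·h_1 from -1/32xy^2 + 1/3xyz + 2/3xz^2 + 17/48xz - 1/4y^4 - 1/8y^2z^2 + 1/6y^2z + 39/16y^2 + 1/4yz^2 + 1/12z^3 - 125/24z → 1/3xyz + 1/96xy + 2/3xz^2 + 3/8xz + 17/1536x - 1/4y^4 - 1/8y^2z^2 + 1/6y^2z + 469/192y^2 + 1/4yz^2 + 1/128yz + 1/12z^3 + 1/384z^2 - 125/24z - 125/768
  leading term xyz: subtract (3/10y)·k_3 from 1/3xyz + 1/96xy + 2/3xz^2 + 3/8xz + 17/1536x - 1/4y^4 - 1/8y^2z^2 + 1/6y^2z + 469/192y^2 + 1/4yz^2 + 1/128yz + 1/12z^3 + 1/384z^2 - 125/24z - 125/768 → 2/3xz^2 + 3/8xz + 17/1536x - 1/4y^4 - 1/12y^3 - 1/8y^2z^2 + 1/6y^2z + 469/192y^2 + 5/24yz^2 + 1/128yz + 13/16y + 1/12z^3 + 1/384z^2 - 125/24z - 125/768
  leading term xz^2: subtract (3/5z)·k_3 from 2/3xz^2 + 3/8xz + 17/1536x - 1/4y^4 - 1/12y^3 - 1/8y^2z^2 + 1/6y^2z + 469/192y^2 + 5/24yz^2 + 1/128yz + 13/16y + 1/12z^3 + 1/384z^2 - 125/24z - 125/768 → 17/48xz + 17/1536x - 1/4y^4 - 1/12y^3 - 1/8y^2z^2 + 469/192y^2 + 5/24yz^2 + 1/128yz + 13/16y + 1/384z^2 - 43/12z - 125/768
  leading term xz: subtract (51/160)·k_3 from 17/48xz + 17/1536x - 1/4y^4 - 1/12y^3 - 1/8y^2z^2 + 469/192y^2 + 5/24yz^2 + 1/128yz + 13/16y + 1/384z^2 - 43/12z - 125/768 → -1/4y^4 - 1/12y^3 - 1/8y^2z^2 + 113/48y^2 + 5/24yz^2 + 1/128yz + 13/16y - 1/24z^2 - 43/12z + 269/384
  leading term y^4: no divisor's leading term divides it; move -1/4y^4 to the remainder.
  leading term y^3: no divisor's leading term divides it; move -1/12y^3 to the remainder.
  leading term y^2z^2: no divisor's leading term divides it; move -1/8y^2z^2 to the remainder.
  leading term y^2: no divisor's leading term divides it; move 113/48y^2 to the remainder.
  leading term yz^2: no divisor's leading term divides it; move 5/24yz^2 to the remainder.
  leading term yz: no divisor's leading term divides it; move 1/128yz to the remainder.
  leading term y: no divisor's leading term divides it; move 13/16y to the remainder.
  leading term z^2: no divisor's leading term divides it; move -1/24z^2 to the remainder.
  leading term z: no divisor's leading term divides it; move -43/12z to the remainder.
  leading term 1: no divisor's leading term divides it; move 269/384 to the remainder.
  remainder -1/4y^4 - 1/12y^3 - 1/8y^2z^2 + 113/48y^2 + 5/24yz^2 + 1/128yz + 13/16y - 1/24z^2 - 43/12z + 269/384 ≠ 0; add k_4 = -1/4y^4 - 1/12y^3 - 1/8y^2z^2 + 113/48y^2 + 5/24yz^2 + 1/128yz + 13/16y - 1/24z^2 - 43/12z + 269/384 to the basis.

The other S-polynomials (S(h_2,k_3), S(h_1,k_4), S(h_2,k_4), S(k_3,k_4)) all reduce to 0 modulo the current basis, so we have a Gröbner basis.
Inter-reduce: drop elements whose leading term is divisible by another's, tail-reduce, and make monic.
Reduced Gröbner basis: {xy^2 + 1/3xy + 1/3x + 1/4yz - 43/12, xz + 1/32x + 1/4y^2 + 1/8z^2 - 39/16, y^4 + 1/3y^3 + 1/2y^2z^2 - 113/12y^2 - 5/6yz^2 - 1/32yz - 13/4y + 1/6z^2 + 43/3z - 269/96}.

The two bases agree; hence the ideals are identical.

Yes, the ideals are equal.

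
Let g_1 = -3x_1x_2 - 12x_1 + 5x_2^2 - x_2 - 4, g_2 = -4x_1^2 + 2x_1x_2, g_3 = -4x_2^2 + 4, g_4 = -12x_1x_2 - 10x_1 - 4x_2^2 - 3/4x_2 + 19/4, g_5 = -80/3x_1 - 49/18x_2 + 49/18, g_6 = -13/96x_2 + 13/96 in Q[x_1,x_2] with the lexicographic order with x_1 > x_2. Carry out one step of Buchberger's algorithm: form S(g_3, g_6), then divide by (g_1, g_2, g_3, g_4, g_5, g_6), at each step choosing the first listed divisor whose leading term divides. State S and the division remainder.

S(g_3, g_6) = x_2 - 1; remainder on division = 0.

lcm(LM(g_3), LM(g_6)) = x_2^2.
S = (lcm/LT(g_3))·g_3 − (lcm/LT(g_6))·g_6 = x_2 - 1.
Reduce S modulo (g_1, g_2, g_3, g_4, g_5, g_6) in that order:
  leading term x_2: subtract (-96/13)·g_6 from x_2 - 1 → 0
The remainder is 0, so this S-polynomial contributes no new basis element.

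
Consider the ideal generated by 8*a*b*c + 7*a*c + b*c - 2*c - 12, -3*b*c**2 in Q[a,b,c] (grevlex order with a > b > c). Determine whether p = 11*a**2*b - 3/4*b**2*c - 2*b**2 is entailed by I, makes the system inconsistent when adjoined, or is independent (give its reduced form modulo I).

First compute the reduced Gröbner basis of I by Buchberger's algorithm.
f_1 = 8*a*b*c + 7*a*c + b*c - 2*c - 12, LT = a*b*c.
f_2 = -3*b*c**2, LT = b*c**2.

S(f_1,f_2): lcm = a*b*c**2. S = 7/8*a*c**2 + 1/8*b*c**2 - 1/4*c**2 - 3/2*c.
  reduce S modulo (f_1, f_2):
  remainder 7/8*a*c**2 - 1/4*c**2 - 3/2*c ≠ 0; add h_3 = 7/8*a*c**2 - 1/4*c**2 - 3/2*c to the basis.

S(f_1,h_3): lcm = a*b*c**2. S = 7/8*a*c**2 + 23/56*b*c**2 + 12/7*b*c - 1/4*c**2 - 3/2*c.
  reduce S modulo (f_1, f_2, h_3):
  remainder 12/7*b*c ≠ 0; add h_4 = 12/7*b*c to the basis.

S(f_1,h_4): lcm = a*b*c. S = 7/8*a*c + 1/8*b*c - 1/4*c - 3/2.
  reduce S modulo (f_1, f_2, h_3, h_4):
  remainder 7/8*a*c - 1/4*c - 3/2 ≠ 0; add h_5 = 7/8*a*c - 1/4*c - 3/2 to the basis.

S(f_1,h_5): lcm = a*b*c. S = 7/8*a*c + 23/56*b*c + 12/7*b - 1/4*c - 3/2.
  reduce S modulo (f_1, f_2, h_3, h_4, h_5):
  remainder 12/7*b ≠ 0; add h_6 = 12/7*b to the basis.

The other S-polynomials (S(f_2,h_3), S(f_2,h_4), S(h_3,h_4), S(f_2,h_5), S(h_3,h_5), S(h_4,h_5), S(f_1,h_6), S(f_2,h_6), S(h_3,h_6), S(h_4,h_6), S(h_5,h_6)) all reduce to 0 modulo the current basis, so we have a Gröbner basis.
Inter-reduce: drop elements whose leading term is divisible by another's, tail-reduce, and make monic.
Reduced Gröbner basis: {a*c - 2/7*c - 12/7, b}.
Label its elements g_1 = a*c - 2/7*c - 12/7, g_2 = b.

Reduce p = 11*a**2*b - 3/4*b**2*c - 2*b**2 modulo G:
  leading term a**2*b: subtract (11*a**2)·g_2 from 11*a**2*b - 3/4*b**2*c - 2*b**2 → -3/4*b**2*c - 2*b**2
  leading term b**2*c: subtract (-3/4*b*c)·g_2 from -3/4*b**2*c - 2*b**2 → -2*b**2
  leading term b**2: subtract (-2*b)·g_2 from -2*b**2 → 0
  normal form = 0.
Since the normal form is 0, p ∈ I.

11*a**2*b - 3/4*b**2*c - 2*b**2 lies in I (it reduces to 0).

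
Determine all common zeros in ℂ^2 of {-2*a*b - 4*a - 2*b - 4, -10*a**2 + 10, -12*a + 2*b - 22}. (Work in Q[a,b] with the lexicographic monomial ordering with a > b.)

Compute a lex Gröbner basis by Buchberger's algorithm.
f_1 = -2*a*b - 4*a - 2*b - 4, LT = a*b.
f_2 = -10*a**2 + 10, LT = a**2.
f_3 = -12*a + 2*b - 22, LT = a.

S(f_1,f_3): lcm = a*b. S = 2*a + 1/6*b**2 - 5/6*b + 2.
  leading term a: subtract (-1/6)·f_3 from 2*a + 1/6*b**2 - 5/6*b + 2 → 1/6*b**2 - 1/2*b - 5/3
  leading term b**2: no divisor's leading term divides it; move 1/6*b**2 to the remainder.
  leading term b: no divisor's leading term divides it; move -1/2*b to the remainder.
  leading term 1: no divisor's leading term divides it; move -5/3 to the remainder.
  remainder 1/6*b**2 - 1/2*b - 5/3 ≠ 0; add h_4 = 1/6*b**2 - 1/2*b - 5/3 to the basis.

S(f_2,f_3): lcm = a**2. S = 1/6*a*b - 11/6*a - 1.
  leading term a*b: subtract (-1/12)·f_1 from 1/6*a*b - 11/6*a - 1 → -13/6*a - 1/6*b - 4/3
  leading term a: subtract (13/72)·f_3 from -13/6*a - 1/6*b - 4/3 → -19/36*b + 95/36
  leading term b: no divisor's leading term divides it; move -19/36*b to the remainder.
  leading term 1: no divisor's leading term divides it; move 95/36 to the remainder.
  remainder -19/36*b + 95/36 ≠ 0; add h_5 = -19/36*b + 95/36 to the basis.

The other S-polynomials (S(f_1,f_2), S(f_1,h_4), S(f_2,h_4), S(f_3,h_4), S(f_1,h_5), S(f_2,h_5), S(f_3,h_5), S(h_4,h_5)) all reduce to 0 modulo the current basis, so we have a Gröbner basis.
Inter-reduce: drop elements whose leading term is divisible by another's, tail-reduce, and make monic.
Reduced Gröbner basis: {a + 1, b - 5}.

The lex basis is triangular: the last element involves only b. Solving b - 5 = 0 gives b ∈ {5}; substituting each value into the earlier elements determines the remaining variables.
  b = 5: the earlier basis element becomes a + 1 = 0, giving a = -1 — point (-1, 5).

{(-1, 5)}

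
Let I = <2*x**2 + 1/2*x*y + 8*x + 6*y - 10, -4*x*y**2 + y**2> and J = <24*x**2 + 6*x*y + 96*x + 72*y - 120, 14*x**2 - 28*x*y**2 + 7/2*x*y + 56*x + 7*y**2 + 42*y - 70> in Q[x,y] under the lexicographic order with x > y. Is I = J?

Yes, the ideals are equal.

Two ideals are equal iff their reduced Gröbner bases coincide (the reduced basis is unique for a fixed ordering).
Buchberger on the first generating set:
f_1 = 2*x**2 + 1/2*x*y + 8*x + 6*y - 10, LT = x**2.
f_2 = -4*x*y**2 + y**2, LT = x*y**2.

S(f_1,f_2): lcm = x**2*y**2. S = 1/4*x*y**3 + 17/4*x*y**2 + 3*y**3 - 5*y**2.
  reduce S modulo (f_1, f_2):
  remainder 49/16*y**3 - 63/16*y**2 ≠ 0; add g_3 = 49/16*y**3 - 63/16*y**2 to the basis.

The other S-polynomials (S(f_1,g_3), S(f_2,g_3)) all reduce to 0 modulo the current basis, so we have a Gröbner basis.
Inter-reduce: drop elements whose leading term is divisible by another's, tail-reduce, and make monic.
Reduced Gröbner basis: {x**2 + 1/4*x*y + 4*x + 3*y - 5, x*y**2 - 1/4*y**2, y**3 - 9/7*y**2}.

Buchberger on the second generating set:
h_1 = 24*x**2 + 6*x*y + 96*x + 72*y - 120, LT = x**2.
h_2 = 14*x**2 - 28*x*y**2 + 7/2*x*y + 56*x + 7*y**2 + 42*y - 70, LT = x**2.

S(h_1,h_2): lcm = x**2. S = 2*x*y**2 - 1/2*y**2.
  reduce S modulo (h_1, h_2):
  remainder 2*x*y**2 - 1/2*y**2 ≠ 0; add k_3 = 2*x*y**2 - 1/2*y**2 to the basis.

S(h_1,k_3): lcm = x**2*y**2. S = 1/4*x*y**3 + 17/4*x*y**2 + 3*y**3 - 5*y**2.
  reduce S modulo (h_1, h_2, k_3):
  remainder 49/16*y**3 - 63/16*y**2 ≠ 0; add k_4 = 49/16*y**3 - 63/16*y**2 to the basis.

The other S-polynomials (S(h_2,k_3), S(h_1,k_4), S(h_2,k_4), S(k_3,k_4)) all reduce to 0 modulo the current basis, so we have a Gröbner basis.
Inter-reduce: drop elements whose leading term is divisible by another's, tail-reduce, and make monic.
Reduced Gröbner basis: {x**2 + 1/4*x*y + 4*x + 3*y - 5, x*y**2 - 1/4*y**2, y**3 - 9/7*y**2}.

The two bases agree; hence the ideals are identical.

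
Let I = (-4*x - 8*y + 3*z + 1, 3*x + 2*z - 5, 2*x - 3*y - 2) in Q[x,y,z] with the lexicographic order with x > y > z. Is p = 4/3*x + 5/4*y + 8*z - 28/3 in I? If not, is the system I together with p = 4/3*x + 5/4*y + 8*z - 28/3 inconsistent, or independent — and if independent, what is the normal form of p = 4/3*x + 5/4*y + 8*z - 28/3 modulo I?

First compute the reduced Gröbner basis of I by Buchberger's algorithm.
f_1 = -4*x - 8*y + 3*z + 1, LT = x.
f_2 = 3*x + 2*z - 5, LT = x.
f_3 = 2*x - 3*y - 2, LT = x.

S(f_1,f_2): lcm = x. S = 2*y - 17/12*z + 17/12.
  leading term y: no divisor's leading term divides it; move 2*y to the remainder.
  leading term z: no divisor's leading term divides it; move -17/12*z to the remainder.
  leading term 1: no divisor's leading term divides it; move 17/12 to the remainder.
  remainder 2*y - 17/12*z + 17/12 ≠ 0; add h_4 = 2*y - 17/12*z + 17/12 to the basis.

S(f_1,f_3): lcm = x. S = 7/2*y - 3/4*z + 3/4.
  leading term y: subtract (7/4)·h_4 from 7/2*y - 3/4*z + 3/4 → 83/48*z - 83/48
  leading term z: no divisor's leading term divides it; move 83/48*z to the remainder.
  leading term 1: no divisor's leading term divides it; move -83/48 to the remainder.
  remainder 83/48*z - 83/48 ≠ 0; add h_5 = 83/48*z - 83/48 to the basis.

S(f_2,f_3): lcm = x. S = 3/2*y + 2/3*z - 2/3.
  leading term y: subtract (3/4)·h_4 from 3/2*y + 2/3*z - 2/3 → 83/48*z - 83/48
  leading term z: subtract (1)·h_5 from 83/48*z - 83/48 → 0
  remainder 0.

S(f_1,h_4): leading monomials are coprime, so the S-polynomial reduces to 0 (Buchberger's first criterion).
S(f_2,h_4): leading monomials are coprime, so the S-polynomial reduces to 0 (Buchberger's first criterion).
S(f_3,h_4): leading monomials are coprime, so the S-polynomial reduces to 0 (Buchberger's first criterion).
S(f_1,h_5): leading monomials are coprime, so the S-polynomial reduces to 0 (Buchberger's first criterion).
S(f_2,h_5): leading monomials are coprime, so the S-polynomial reduces to 0 (Buchberger's first criterion).
S(f_3,h_5): leading monomials are coprime, so the S-polynomial reduces to 0 (Buchberger's first criterion).
S(h_4,h_5): leading monomials are coprime, so the S-polynomial reduces to 0 (Buchberger's first criterion).
Every S-polynomial of the final basis reduces to 0, so we have a Gröbner basis.
Inter-reduce: drop elements whose leading term is divisible by another's, tail-reduce, and make monic.
Reduced Gröbner basis: {x - 1, y, z - 1}.
Label its elements g_1 = x - 1, g_2 = y, g_3 = z - 1.

Reduce p = 4/3*x + 5/4*y + 8*z - 28/3 modulo G:
  leading term x: subtract (4/3)·g_1 from 4/3*x + 5/4*y + 8*z - 28/3 → 5/4*y + 8*z - 8
  leading term y: subtract (5/4)·g_2 from 5/4*y + 8*z - 8 → 8*z - 8
  leading term z: subtract (8)·g_3 from 8*z - 8 → 0
  normal form = 0.
Since the normal form is 0, p ∈ I.

The remainder on division by a Gröbner basis is unique — it is the normal form.

4/3*x + 5/4*y + 8*z - 28/3 lies in I (it reduces to 0).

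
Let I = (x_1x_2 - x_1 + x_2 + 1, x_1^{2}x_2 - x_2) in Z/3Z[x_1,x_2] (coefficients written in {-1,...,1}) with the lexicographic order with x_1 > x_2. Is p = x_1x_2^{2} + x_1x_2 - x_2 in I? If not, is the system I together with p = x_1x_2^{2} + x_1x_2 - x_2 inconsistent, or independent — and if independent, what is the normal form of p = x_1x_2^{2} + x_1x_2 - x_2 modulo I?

First compute the reduced Gröbner basis of I by Buchberger's algorithm.
f_1 = x_1x_2 - x_1 + x_2 + 1, LT = x_1x_2.
f_2 = x_1^{2}x_2 - x_2, LT = x_1^{2}x_2.

S(f_1,f_2): lcm = x_1^{2}x_2. S = -x_1^{2} + x_1x_2 + x_1 + x_2.
  leading term x_1^{2}: no divisor's leading term divides it; move -x_1^{2} to the remainder.
  leading term x_1x_2: subtract (1)·f_1 from x_1x_2 + x_1 + x_2 → -x_1 - 1
  leading term x_1: no divisor's leading term divides it; move -x_1 to the remainder.
  leading term 1: no divisor's leading term divides it; move -1 to the remainder.
  remainder -x_1^{2} - x_1 - 1 ≠ 0; add h_3 = -x_1^{2} - x_1 - 1 to the basis.

S(f_1,h_3): lcm = x_1^{2}x_2. S = -x_1^{2} + x_1 - x_2.
  leading term x_1^{2}: subtract (1)·h_3 from -x_1^{2} + x_1 - x_2 → -x_1 - x_2 + 1
  leading term x_1: no divisor's leading term divides it; move -x_1 to the remainder.
  leading term x_2: no divisor's leading term divides it; move -x_2 to the remainder.
  leading term 1: no divisor's leading term divides it; move 1 to the remainder.
  remainder -x_1 - x_2 + 1 ≠ 0; add h_4 = -x_1 - x_2 + 1 to the basis.

S(f_1,h_4): lcm = x_1x_2. S = -x_1 - x_2^{2} - x_2 + 1.
  leading term x_1: subtract (1)·h_4 from -x_1 - x_2^{2} - x_2 + 1 → -x_2^{2}
  leading term x_2^{2}: no divisor's leading term divides it; move -x_2^{2} to the remainder.
  remainder -x_2^{2} ≠ 0; add h_5 = -x_2^{2} to the basis.

The other S-polynomials (S(f_2,h_3), S(f_2,h_4), S(h_3,h_4), S(f_1,h_5), S(f_2,h_5), S(h_3,h_5), S(h_4,h_5)) all reduce to 0 modulo the current basis, so we have a Gröbner basis.
Inter-reduce: drop elements whose leading term is divisible by another's, tail-reduce, and make monic.
Reduced Gröbner basis: {x_1 + x_2 - 1, x_2^{2}}.
Label its elements g_1 = x_1 + x_2 - 1, g_2 = x_2^{2}.

Reduce p = x_1x_2^{2} + x_1x_2 - x_2 modulo G:
  leading term x_1x_2^{2}: subtract (x_2^{2})·g_1 from x_1x_2^{2} + x_1x_2 - x_2 → x_1x_2 - x_2^{3} + x_2^{2} - x_2
  leading term x_1x_2: subtract (x_2)·g_1 from x_1x_2 - x_2^{3} + x_2^{2} - x_2 → -x_2^{3}
  leading term x_2^{3}: subtract (-x_2)·g_2 from -x_2^{3} → 0
  normal form = 0.
Since the normal form is 0, p ∈ I.

x_1x_2^{2} + x_1x_2 - x_2 lies in I (it reduces to 0).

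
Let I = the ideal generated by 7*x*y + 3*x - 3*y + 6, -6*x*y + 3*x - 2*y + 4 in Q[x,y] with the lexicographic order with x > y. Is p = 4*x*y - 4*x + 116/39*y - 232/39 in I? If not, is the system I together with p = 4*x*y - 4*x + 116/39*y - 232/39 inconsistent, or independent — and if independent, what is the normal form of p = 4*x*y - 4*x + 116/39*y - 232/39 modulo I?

4*x*y - 4*x + 116/39*y - 232/39 lies in I (it reduces to 0).

First compute the reduced Gröbner basis of I by Buchberger's algorithm.
f_1 = 7*x*y + 3*x - 3*y + 6, LT = x*y.
f_2 = -6*x*y + 3*x - 2*y + 4, LT = x*y.

S(f_1,f_2): lcm = x*y. S = 13/14*x - 16/21*y + 32/21.
  leading term x: no divisor's leading term divides it; move 13/14*x to the remainder.
  leading term y: no divisor's leading term divides it; move -16/21*y to the remainder.
  leading term 1: no divisor's leading term divides it; move 32/21 to the remainder.
  remainder 13/14*x - 16/21*y + 32/21 ≠ 0; add h_3 = 13/14*x - 16/21*y + 32/21 to the basis.

S(f_1,h_3): lcm = x*y. S = 3/7*x + 32/39*y**2 - 565/273*y + 6/7.
  leading term x: subtract (6/13)·h_3 from 3/7*x + 32/39*y**2 - 565/273*y + 6/7 → 32/39*y**2 - 67/39*y + 2/13
  leading term y**2: no divisor's leading term divides it; move 32/39*y**2 to the remainder.
  leading term y: no divisor's leading term divides it; move -67/39*y to the remainder.
  leading term 1: no divisor's leading term divides it; move 2/13 to the remainder.
  remainder 32/39*y**2 - 67/39*y + 2/13 ≠ 0; add h_4 = 32/39*y**2 - 67/39*y + 2/13 to the basis.

The other S-polynomials (S(f_2,h_3), S(f_1,h_4), S(f_2,h_4), S(h_3,h_4)) all reduce to 0 modulo the current basis, so we have a Gröbner basis.
Inter-reduce: drop elements whose leading term is divisible by another's, tail-reduce, and make monic.
Reduced Gröbner basis: {x - 32/39*y + 64/39, y**2 - 67/32*y + 3/16}.
Label its elements g_1 = x - 32/39*y + 64/39, g_2 = y**2 - 67/32*y + 3/16.

Reduce p = 4*x*y - 4*x + 116/39*y - 232/39 modulo G:
  leading term x*y: subtract (4*y)·g_1 from 4*x*y - 4*x + 116/39*y - 232/39 → -4*x + 128/39*y**2 - 140/39*y - 232/39
  leading term x: subtract (-4)·g_1 from -4*x + 128/39*y**2 - 140/39*y - 232/39 → 128/39*y**2 - 268/39*y + 8/13
  leading term y**2: subtract (128/39)·g_2 from 128/39*y**2 - 268/39*y + 8/13 → 0
  normal form = 0.
Since the normal form is 0, p ∈ I.

The remainder on division by a Gröbner basis is unique — it is the normal form.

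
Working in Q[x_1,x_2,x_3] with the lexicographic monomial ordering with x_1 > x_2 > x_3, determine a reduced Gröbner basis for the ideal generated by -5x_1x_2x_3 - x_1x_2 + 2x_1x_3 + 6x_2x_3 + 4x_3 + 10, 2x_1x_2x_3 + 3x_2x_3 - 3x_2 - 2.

f_1 = -5x_1x_2x_3 - x_1x_2 + 2x_1x_3 + 6x_2x_3 + 4x_3 + 10, LT = x_1x_2x_3.
f_2 = 2x_1x_2x_3 + 3x_2x_3 - 3x_2 - 2, LT = x_1x_2x_3.

S(f_1,f_2): lcm = x_1x_2x_3. S = 1/5x_1x_2 - 2/5x_1x_3 - 27/10x_2x_3 + 3/2x_2 - 4/5x_3 - 1.
  leading term x_1x_2: no divisor's leading term divides it; move 1/5x_1x_2 to the remainder.
  leading term x_1x_3: no divisor's leading term divides it; move -2/5x_1x_3 to the remainder.
  leading term x_2x_3: no divisor's leading term divides it; move -27/10x_2x_3 to the remainder.
  leading term x_2: no divisor's leading term divides it; move 3/2x_2 to the remainder.
  leading term x_3: no divisor's leading term divides it; move -4/5x_3 to the remainder.
  leading term 1: no divisor's leading term divides it; move -1 to the remainder.
  remainder 1/5x_1x_2 - 2/5x_1x_3 - 27/10x_2x_3 + 3/2x_2 - 4/5x_3 - 1 ≠ 0; add g_3 = 1/5x_1x_2 - 2/5x_1x_3 - 27/10x_2x_3 + 3/2x_2 - 4/5x_3 - 1 to the basis.

S(f_1,g_3): lcm = x_1x_2x_3. S = 1/5x_1x_2 + 2x_1x_3^2 - 2/5x_1x_3 + 27/2x_2x_3^2 - 87/10x_2x_3 + 4x_3^2 + 21/5x_3 - 2.
  leading term x_1x_2: subtract (1)·g_3 from 1/5x_1x_2 + 2x_1x_3^2 - 2/5x_1x_3 + 27/2x_2x_3^2 - 87/10x_2x_3 + 4x_3^2 + 21/5x_3 - 2 → 2x_1x_3^2 + 27/2x_2x_3^2 - 6x_2x_3 - 3/2x_2 + 4x_3^2 + 5x_3 - 1
  leading term x_1x_3^2: no divisor's leading term divides it; move 2x_1x_3^2 to the remainder.
  leading term x_2x_3^2: no divisor's leading term divides it; move 27/2x_2x_3^2 to the remainder.
  leading term x_2x_3: no divisor's leading term divides it; move -6x_2x_3 to the remainder.
  leading term x_2: no divisor's leading term divides it; move -3/2x_2 to the remainder.
  leading term x_3^2: no divisor's leading term divides it; move 4x_3^2 to the remainder.
  leading term x_3: no divisor's leading term divides it; move 5x_3 to the remainder.
  leading term 1: no divisor's leading term divides it; move -1 to the remainder.
  remainder 2x_1x_3^2 + 27/2x_2x_3^2 - 6x_2x_3 - 3/2x_2 + 4x_3^2 + 5x_3 - 1 ≠ 0; add g_4 = 2x_1x_3^2 + 27/2x_2x_3^2 - 6x_2x_3 - 3/2x_2 + 4x_3^2 + 5x_3 - 1 to the basis.

S(f_1,g_4): lcm = x_1x_2x_3^2. S = 1/5x_1x_2x_3 - 2/5x_1x_3^2 - 27/4x_2^2x_3^2 + 3x_2^2x_3 + 3/4x_2^2 - 16/5x_2x_3^2 - 5/2x_2x_3 + 1/2x_2 - 4/5x_3^2 - 2x_3.
  leading term x_1x_2x_3: subtract (-1/25)·f_1 from 1/5x_1x_2x_3 - 2/5x_1x_3^2 - 27/4x_2^2x_3^2 + 3x_2^2x_3 + 3/4x_2^2 - 16/5x_2x_3^2 - 5/2x_2x_3 + 1/2x_2 - 4/5x_3^2 - 2x_3 → -1/25x_1x_2 - 2/5x_1x_3^2 + 2/25x_1x_3 - 27/4x_2^2x_3^2 + 3x_2^2x_3 + 3/4x_2^2 - 16/5x_2x_3^2 - 113/50x_2x_3 + 1/2x_2 - 4/5x_3^2 - 46/25x_3 + 2/5
  leading term x_1x_2: subtract (-1/5)·g_3 from -1/25x_1x_2 - 2/5x_1x_3^2 + 2/25x_1x_3 - 27/4x_2^2x_3^2 + 3x_2^2x_3 + 3/4x_2^2 - 16/5x_2x_3^2 - 113/50x_2x_3 + 1/2x_2 - 4/5x_3^2 - 46/25x_3 + 2/5 → -2/5x_1x_3^2 - 27/4x_2^2x_3^2 + 3x_2^2x_3 + 3/4x_2^2 - 16/5x_2x_3^2 - 14/5x_2x_3 + 4/5x_2 - 4/5x_3^2 - 2x_3 + 1/5
  leading term x_1x_3^2: subtract (-1/5)·g_4 from -2/5x_1x_3^2 - 27/4x_2^2x_3^2 + 3x_2^2x_3 + 3/4x_2^2 - 16/5x_2x_3^2 - 14/5x_2x_3 + 4/5x_2 - 4/5x_3^2 - 2x_3 + 1/5 → -27/4x_2^2x_3^2 + 3x_2^2x_3 + 3/4x_2^2 - 1/2x_2x_3^2 - 4x_2x_3 + 1/2x_2 - x_3
  leading term x_2^2x_3^2: no divisor's leading term divides it; move -27/4x_2^2x_3^2 to the remainder.
  leading term x_2^2x_3: no divisor's leading term divides it; move 3x_2^2x_3 to the remainder.
  leading term x_2^2: no divisor's leading term divides it; move 3/4x_2^2 to the remainder.
  leading term x_2x_3^2: no divisor's leading term divides it; move -1/2x_2x_3^2 to the remainder.
  leading term x_2x_3: no divisor's leading term divides it; move -4x_2x_3 to the remainder.
  leading term x_2: no divisor's leading term divides it; move 1/2x_2 to the remainder.
  leading term x_3: no divisor's leading term divides it; move -x_3 to the remainder.
  remainder -27/4x_2^2x_3^2 + 3x_2^2x_3 + 3/4x_2^2 - 1/2x_2x_3^2 - 4x_2x_3 + 1/2x_2 - x_3 ≠ 0; add g_5 = -27/4x_2^2x_3^2 + 3x_2^2x_3 + 3/4x_2^2 - 1/2x_2x_3^2 - 4x_2x_3 + 1/2x_2 - x_3 to the basis.

The other S-polynomials (S(f_2,g_3), S(f_2,g_4), S(g_3,g_4), S(f_1,g_5), S(f_2,g_5), S(g_3,g_5), S(g_4,g_5)) all reduce to 0 modulo the current basis, so we have a Gröbner basis.
Inter-reduce: drop elements whose leading term is divisible by another's, tail-reduce, and make monic.

G = {x_1x_2 - 2x_1x_3 - 27/2x_2x_3 + 15/2x_2 - 4x_3 - 5, x_1x_3^2 + 27/4x_2x_3^2 - 3x_2x_3 - 3/4x_2 + 2x_3^2 + 5/2x_3 - 1/2, x_2^2x_3^2 - 4/9x_2^2x_3 - 1/9x_2^2 + 2/27x_2x_3^2 + 16/27x_2x_3 - 2/27x_2 + 4/27x_3}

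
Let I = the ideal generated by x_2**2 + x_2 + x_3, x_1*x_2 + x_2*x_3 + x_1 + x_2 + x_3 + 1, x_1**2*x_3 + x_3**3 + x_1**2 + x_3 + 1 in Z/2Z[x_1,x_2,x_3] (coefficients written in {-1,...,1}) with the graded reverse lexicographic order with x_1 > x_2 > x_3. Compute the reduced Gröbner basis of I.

G = {x_2*x_3**2 + x_3**2, x_3**3, x_1**2 + 1, x_1*x_2 + x_2*x_3 + x_1 + x_2 + x_3 + 1, x_2**2 + x_2 + x_3, x_1*x_3 + x_3**2 + x_3}

f_1 = x_2**2 + x_2 + x_3, LT = x_2**2.
f_2 = x_1*x_2 + x_2*x_3 + x_1 + x_2 + x_3 + 1, LT = x_1*x_2.
f_3 = x_1**2*x_3 + x_3**3 + x_1**2 + x_3 + 1, LT = x_1**2*x_3.

S(f_1,f_2): lcm = x_1*x_2**2. S = x_2**2*x_3 + x_2**2 + x_1*x_3 + x_2*x_3 + x_2.
  reduce S modulo (f_1, f_2, f_3):
  remainder x_1*x_3 + x_3**2 + x_3 ≠ 0; add g_4 = x_1*x_3 + x_3**2 + x_3 to the basis.

S(f_2,f_3): lcm = x_1**2*x_2*x_3. S = x_1*x_2*x_3**2 + x_2*x_3**3 + x_1**2*x_2 + x_1**2*x_3 + x_1*x_2*x_3 + x_1*x_3**2 + x_1*x_3 + x_2*x_3 + x_2.
  reduce S modulo (f_1, f_2, f_3, g_4):
  remainder x_2*x_3**2 + x_3**2 ≠ 0; add g_5 = x_2*x_3**2 + x_3**2 to the basis.

S(f_3,g_4): lcm = x_1**2*x_3. S = x_1*x_3**2 + x_3**3 + x_1**2 + x_1*x_3 + x_3 + 1.
  reduce S modulo (f_1, f_2, f_3, g_4, g_5):
  remainder x_1**2 + 1 ≠ 0; add g_6 = x_1**2 + 1 to the basis.

S(f_1,g_5): lcm = x_2**2*x_3**2. S = x_3**3.
  reduce S modulo (f_1, f_2, f_3, g_4, g_5, g_6):
  remainder x_3**3 ≠ 0; add g_7 = x_3**3 to the basis.

The other S-polynomials (S(f_1,f_3), S(f_1,g_4), S(f_2,g_4), S(f_2,g_5), S(f_3,g_5), S(g_4,g_5), S(f_1,g_6), S(f_2,g_6), S(f_3,g_6), S(g_4,g_6), S(g_5,g_6), S(f_1,g_7), S(f_2,g_7), S(f_3,g_7), S(g_4,g_7), S(g_5,g_7), S(g_6,g_7)) all reduce to 0 modulo the current basis, so we have a Gröbner basis.
Inter-reduce: drop elements whose leading term is divisible by another's, tail-reduce, and make monic.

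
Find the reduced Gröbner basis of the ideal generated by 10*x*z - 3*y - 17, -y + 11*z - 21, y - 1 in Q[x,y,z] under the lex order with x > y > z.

The reduced Gröbner basis is the canonical form of the ideal for this ordering.

f_1 = 10*x*z - 3*y - 17, LT = x*z.
f_2 = -y + 11*z - 21, LT = y.
f_3 = y - 1, LT = y.

S(f_2,f_3): lcm = y. S = -11*z + 22.
  leading term z: no divisor's leading term divides it; move -11*z to the remainder.
  leading term 1: no divisor's leading term divides it; move 22 to the remainder.
  remainder -11*z + 22 ≠ 0; add g_4 = -11*z + 22 to the basis.

S(f_1,g_4): lcm = x*z. S = 2*x - 3/10*y - 17/10.
  leading term x: no divisor's leading term divides it; move 2*x to the remainder.
  leading term y: subtract (3/10)·f_2 from -3/10*y - 17/10 → -33/10*z + 23/5
  leading term z: subtract (3/10)·g_4 from -33/10*z + 23/5 → -2
  leading term 1: no divisor's leading term divides it; move -2 to the remainder.
  remainder 2*x - 2 ≠ 0; add g_5 = 2*x - 2 to the basis.

The other S-polynomials (S(f_1,f_2), S(f_1,f_3), S(f_2,g_4), S(f_3,g_4), S(f_1,g_5), S(f_2,g_5), S(f_3,g_5), S(g_4,g_5)) all reduce to 0 modulo the current basis, so we have a Gröbner basis.
Inter-reduce: drop elements whose leading term is divisible by another's, tail-reduce, and make monic.

G = {x - 1, y - 1, z - 2}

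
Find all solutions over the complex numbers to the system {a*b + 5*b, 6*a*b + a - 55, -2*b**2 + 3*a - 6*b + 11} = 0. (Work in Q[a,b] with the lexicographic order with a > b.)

Compute a lex Gröbner basis by Buchberger's algorithm.
f_1 = a*b + 5*b, LT = a*b.
f_2 = 6*a*b + a - 55, LT = a*b.
f_3 = 3*a - 2*b**2 - 6*b + 11, LT = a.

S(f_1,f_2): lcm = a*b. S = -1/6*a + 5*b + 55/6.
  leading term a: subtract (-1/18)·f_3 from -1/6*a + 5*b + 55/6 → -1/9*b**2 + 14/3*b + 88/9
  leading term b**2: no divisor's leading term divides it; move -1/9*b**2 to the remainder.
  leading term b: no divisor's leading term divides it; move 14/3*b to the remainder.
  leading term 1: no divisor's leading term divides it; move 88/9 to the remainder.
  remainder -1/9*b**2 + 14/3*b + 88/9 ≠ 0; add h_4 = -1/9*b**2 + 14/3*b + 88/9 to the basis.

S(f_1,f_3): lcm = a*b. S = 2/3*b**3 + 2*b**2 + 4/3*b.
  leading term b**3: subtract (-6*b)·h_4 from 2/3*b**3 + 2*b**2 + 4/3*b → 30*b**2 + 60*b
  leading term b**2: subtract (-270)·h_4 from 30*b**2 + 60*b → 1320*b + 2640
  leading term b: no divisor's leading term divides it; move 1320*b to the remainder.
  leading term 1: no divisor's leading term divides it; move 2640 to the remainder.
  remainder 1320*b + 2640 ≠ 0; add h_5 = 1320*b + 2640 to the basis.

The other S-polynomials (S(f_2,f_3), S(f_1,h_4), S(f_2,h_4), S(f_3,h_4), S(f_1,h_5), S(f_2,h_5), S(f_3,h_5), S(h_4,h_5)) all reduce to 0 modulo the current basis, so we have a Gröbner basis.
Inter-reduce: drop elements whose leading term is divisible by another's, tail-reduce, and make monic.
Reduced Gröbner basis: {a + 5, b + 2}.

Elimination: the polynomial b + 2 lies in the elimination ideal for b, so b ∈ {-2}. For each such b, the remaining basis elements (now univariate) give the rest of the solution.
  b = -2: the earlier basis element becomes a + 5 = 0, giving a = -5 — point (-5, -2).
Check: every point annihilates each of the original generators.
A lex Gröbner basis triangularizes the system, enabling back-substitution.

{(-5, -2)}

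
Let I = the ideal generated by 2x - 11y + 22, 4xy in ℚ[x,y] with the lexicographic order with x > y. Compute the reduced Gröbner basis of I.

f_1 = 2x - 11y + 22, LT = x.
f_2 = 4xy, LT = xy.

S(f_1,f_2): lcm = xy. S = -11/2y² + 11y.
  leading term y²: no divisor's leading term divides it; move -11/2y² to the remainder.
  leading term y: no divisor's leading term divides it; move 11y to the remainder.
  remainder -11/2y² + 11y ≠ 0; add g_3 = -11/2y² + 11y to the basis.

S(f_1,g_3): leading monomials are coprime, so the S-polynomial reduces to 0 (Buchberger's first criterion).
S(f_2,g_3): lcm = xy². S = 2xy.
  leading term xy: subtract (y)·f_1 from 2xy → 11y² - 22y
  leading term y²: subtract (-2)·g_3 from 11y² - 22y → 0
  remainder 0.

Every S-polynomial of the final basis reduces to 0, so we have a Gröbner basis.
Inter-reduce: drop elements whose leading term is divisible by another's, tail-reduce, and make monic.

G = {x - 11/2y + 11, y² - 2y}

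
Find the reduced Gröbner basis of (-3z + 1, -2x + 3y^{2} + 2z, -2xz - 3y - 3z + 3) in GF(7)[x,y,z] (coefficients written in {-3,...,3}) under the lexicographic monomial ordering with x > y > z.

G = {x + y - 3, y^{2} + 3y - 1, z + 2}

f_1 = -3z + 1, LT = z.
f_2 = -2x + 3y^{2} + 2z, LT = x.
f_3 = -2xz - 3y - 3z + 3, LT = xz.

S(f_1,f_3): lcm = xz. S = 2x + 2y + 2z - 2.
  leading term x: subtract (-1)·f_2 from 2x + 2y + 2z - 2 → 3y^{2} + 2y - 3z - 2
  leading term y^{2}: no divisor's leading term divides it; move 3y^{2} to the remainder.
  leading term y: no divisor's leading term divides it; move 2y to the remainder.
  leading term z: subtract (1)·f_1 from -3z - 2 → -3
  leading term 1: no divisor's leading term divides it; move -3 to the remainder.
  remainder 3y^{2} + 2y - 3 ≠ 0; add g_4 = 3y^{2} + 2y - 3 to the basis.

The other S-polynomials (S(f_1,f_2), S(f_2,f_3), S(f_1,g_4), S(f_2,g_4), S(f_3,g_4)) all reduce to 0 modulo the current basis, so we have a Gröbner basis.
Inter-reduce: drop elements whose leading term is divisible by another's, tail-reduce, and make monic.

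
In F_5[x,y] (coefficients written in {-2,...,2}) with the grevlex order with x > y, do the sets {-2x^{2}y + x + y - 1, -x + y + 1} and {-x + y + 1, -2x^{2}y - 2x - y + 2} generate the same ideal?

Equality of ideals is decidable: compute both reduced Gröbner bases (unique for the ordering) and check whether they agree.
Buchberger on the first generating set:
f_1 = -2x^{2}y + x + y - 1, LT = x^{2}y.
f_2 = -x + y + 1, LT = x.

S(f_1,f_2): lcm = x^{2}y. S = xy^{2} + xy + 2x + 2y - 2.
  leading term xy^{2}: subtract (-y^{2})·f_2 from xy^{2} + xy + 2x + 2y - 2 → y^{3} + xy + y^{2} + 2x + 2y - 2
  leading term y^{3}: no divisor's leading term divides it; move y^{3} to the remainder.
  leading term xy: subtract (-y)·f_2 from xy + y^{2} + 2x + 2y - 2 → 2y^{2} + 2x - 2y - 2
  leading term y^{2}: no divisor's leading term divides it; move 2y^{2} to the remainder.
  leading term x: subtract (-2)·f_2 from 2x - 2y - 2 → 0
  remainder y^{3} + 2y^{2} ≠ 0; add g_3 = y^{3} + 2y^{2} to the basis.

The other S-polynomials (S(f_1,g_3), S(f_2,g_3)) all reduce to 0 modulo the current basis, so we have a Gröbner basis.
Inter-reduce: drop elements whose leading term is divisible by another's, tail-reduce, and make monic.
Reduced Gröbner basis: {y^{3} + 2y^{2}, x - y - 1}.

Buchberger on the second generating set:
h_1 = -x + y + 1, LT = x.
h_2 = -2x^{2}y - 2x - y + 2, LT = x^{2}y.

S(h_1,h_2): lcm = x^{2}y. S = -xy^{2} - xy - x + 2y + 1.
  leading term xy^{2}: subtract (y^{2})·h_1 from -xy^{2} - xy - x + 2y + 1 → -y^{3} - xy - y^{2} - x + 2y + 1
  leading term y^{3}: no divisor's leading term divides it; move -y^{3} to the remainder.
  leading term xy: subtract (y)·h_1 from -xy - y^{2} - x + 2y + 1 → -2y^{2} - x + y + 1
  leading term y^{2}: no divisor's leading term divides it; move -2y^{2} to the remainder.
  leading term x: subtract (1)·h_1 from -x + y + 1 → 0
  remainder -y^{3} - 2y^{2} ≠ 0; add k_3 = -y^{3} - 2y^{2} to the basis.

The other S-polynomials (S(h_1,k_3), S(h_2,k_3)) all reduce to 0 modulo the current basis, so we have a Gröbner basis.
Inter-reduce: drop elements whose leading term is divisible by another's, tail-reduce, and make monic.
Reduced Gröbner basis: {y^{3} + 2y^{2}, x - y - 1}.

The two bases agree; hence the ideals are identical.

Yes, the ideals are equal.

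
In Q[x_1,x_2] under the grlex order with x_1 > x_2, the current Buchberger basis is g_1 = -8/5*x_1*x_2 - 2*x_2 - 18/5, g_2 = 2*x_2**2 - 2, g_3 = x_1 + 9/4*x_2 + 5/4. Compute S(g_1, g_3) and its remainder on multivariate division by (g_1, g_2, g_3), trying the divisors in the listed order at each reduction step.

S(g_1, g_3) = -9/4*x_2**2 + 9/4; remainder on division = 0.

lcm(LM(g_1), LM(g_3)) = x_1*x_2.
S = (lcm/LT(g_1))·g_1 − (lcm/LT(g_3))·g_3 = -9/4*x_2**2 + 9/4.
Reduce S modulo (g_1, g_2, g_3) in that order:
  leading term x_2**2: subtract (-9/8)·g_2 from -9/4*x_2**2 + 9/4 → 0
The remainder is 0, so this S-polynomial contributes no new basis element.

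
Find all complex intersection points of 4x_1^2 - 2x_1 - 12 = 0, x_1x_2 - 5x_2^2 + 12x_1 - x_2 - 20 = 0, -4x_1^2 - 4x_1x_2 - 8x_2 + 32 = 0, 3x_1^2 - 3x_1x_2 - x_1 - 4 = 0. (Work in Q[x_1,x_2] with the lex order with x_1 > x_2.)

{(2, 1)}

Compute a lex Gröbner basis by Buchberger's algorithm.
f_1 = 4x_1^2 - 2x_1 - 12, LT = x_1^2.
f_2 = x_1x_2 + 12x_1 - 5x_2^2 - x_2 - 20, LT = x_1x_2.
f_3 = -4x_1^2 - 4x_1x_2 - 8x_2 + 32, LT = x_1^2.
f_4 = 3x_1^2 - 3x_1x_2 - x_1 - 4, LT = x_1^2.

S(f_1,f_2): lcm = x_1^2x_2. S = -12x_1^2 + 5x_1x_2^2 + 1/2x_1x_2 + 20x_1 - 3x_2.
  leading term x_1^2: subtract (-3)·f_1 from -12x_1^2 + 5x_1x_2^2 + 1/2x_1x_2 + 20x_1 - 3x_2 → 5x_1x_2^2 + 1/2x_1x_2 + 14x_1 - 3x_2 - 36
  leading term x_1x_2^2: subtract (5x_2)·f_2 from 5x_1x_2^2 + 1/2x_1x_2 + 14x_1 - 3x_2 - 36 → -119/2x_1x_2 + 14x_1 + 25x_2^3 + 5x_2^2 + 97x_2 - 36
  leading term x_1x_2: subtract (-119/2)·f_2 from -119/2x_1x_2 + 14x_1 + 25x_2^3 + 5x_2^2 + 97x_2 - 36 → 728x_1 + 25x_2^3 - 585/2x_2^2 + 75/2x_2 - 1226
  leading term x_1: no divisor's leading term divides it; move 728x_1 to the remainder.
  leading term x_2^3: no divisor's leading term divides it; move 25x_2^3 to the remainder.
  leading term x_2^2: no divisor's leading term divides it; move -585/2x_2^2 to the remainder.
  leading term x_2: no divisor's leading term divides it; move 75/2x_2 to the remainder.
  leading term 1: no divisor's leading term divides it; move -1226 to the remainder.
  remainder 728x_1 + 25x_2^3 - 585/2x_2^2 + 75/2x_2 - 1226 ≠ 0; add h_5 = 728x_1 + 25x_2^3 - 585/2x_2^2 + 75/2x_2 - 1226 to the basis.

S(f_1,f_3): lcm = x_1^2. S = -x_1x_2 - 1/2x_1 - 2x_2 + 5.
  leading term x_1x_2: subtract (-1)·f_2 from -x_1x_2 - 1/2x_1 - 2x_2 + 5 → 23/2x_1 - 5x_2^2 - 3x_2 - 15
  leading term x_1: subtract (23/1456)·h_5 from 23/2x_1 - 5x_2^2 - 3x_2 - 15 → -575/1456x_2^3 - 85/224x_2^2 - 10461/2912x_2 + 3179/728
  leading term x_2^3: no divisor's leading term divides it; move -575/1456x_2^3 to the remainder.
  leading term x_2^2: no divisor's leading term divides it; move -85/224x_2^2 to the remainder.
  leading term x_2: no divisor's leading term divides it; move -10461/2912x_2 to the remainder.
  leading term 1: no divisor's leading term divides it; move 3179/728 to the remainder.
  remainder -575/1456x_2^3 - 85/224x_2^2 - 10461/2912x_2 + 3179/728 ≠ 0; add h_6 = -575/1456x_2^3 - 85/224x_2^2 - 10461/2912x_2 + 3179/728 to the basis.

S(f_1,f_4): lcm = x_1^2. S = x_1x_2 - 1/6x_1 - 5/3.
  leading term x_1x_2: subtract (1)·f_2 from x_1x_2 - 1/6x_1 - 5/3 → -73/6x_1 + 5x_2^2 + x_2 + 55/3
  leading term x_1: subtract (-73/4368)·h_5 from -73/6x_1 + 5x_2^2 + x_2 + 55/3 → 1825/4368x_2^3 + 25/224x_2^2 + 4737/2912x_2 - 4709/2184
  leading term x_2^3: subtract (-73/69)·h_6 from 1825/4368x_2^3 + 25/224x_2^2 + 4737/2912x_2 - 4709/2184 → -20/69x_2^2 - 50/23x_2 + 170/69
  leading term x_2^2: no divisor's leading term divides it; move -20/69x_2^2 to the remainder.
  leading term x_2: no divisor's leading term divides it; move -50/23x_2 to the remainder.
  leading term 1: no divisor's leading term divides it; move 170/69 to the remainder.
  remainder -20/69x_2^2 - 50/23x_2 + 170/69 ≠ 0; add h_7 = -20/69x_2^2 - 50/23x_2 + 170/69 to the basis.

S(f_2,f_3): lcm = x_1^2x_2. S = 12x_1^2 - 6x_1x_2^2 - x_1x_2 - 20x_1 - 2x_2^2 + 8x_2.
  leading term x_1^2: subtract (3)·f_1 from 12x_1^2 - 6x_1x_2^2 - x_1x_2 - 20x_1 - 2x_2^2 + 8x_2 → -6x_1x_2^2 - x_1x_2 - 14x_1 - 2x_2^2 + 8x_2 + 36
  leading term x_1x_2^2: subtract (-6x_2)·f_2 from -6x_1x_2^2 - x_1x_2 - 14x_1 - 2x_2^2 + 8x_2 + 36 → 71x_1x_2 - 14x_1 - 30x_2^3 - 8x_2^2 - 112x_2 + 36
  leading term x_1x_2: subtract (71)·f_2 from 71x_1x_2 - 14x_1 - 30x_2^3 - 8x_2^2 - 112x_2 + 36 → -866x_1 - 30x_2^3 + 347x_2^2 - 41x_2 + 1456
  leading term x_1: subtract (-433/364)·h_5 from -866x_1 - 30x_2^3 + 347x_2^2 - 41x_2 + 1456 → -95/364x_2^3 - 53/56x_2^2 + 2627/728x_2 - 437/182
  leading term x_2^3: subtract (76/115)·h_6 from -95/364x_2^3 - 53/56x_2^2 + 2627/728x_2 - 437/182 → -16/23x_2^2 + 688/115x_2 - 608/115
  leading term x_2^2: subtract (12/5)·h_7 from -16/23x_2^2 + 688/115x_2 - 608/115 → 56/5x_2 - 56/5
  leading term x_2: no divisor's leading term divides it; move 56/5x_2 to the remainder.
  leading term 1: no divisor's leading term divides it; move -56/5 to the remainder.
  remainder 56/5x_2 - 56/5 ≠ 0; add h_8 = 56/5x_2 - 56/5 to the basis.

The other S-polynomials (S(f_2,f_4), S(f_3,f_4), S(f_1,h_5), S(f_2,h_5), S(f_3,h_5), S(f_4,h_5), S(f_1,h_6), S(f_2,h_6), S(f_3,h_6), S(f_4,h_6), S(h_5,h_6), S(f_1,h_7), S(f_2,h_7), S(f_3,h_7), S(f_4,h_7), S(h_5,h_7), S(h_6,h_7), S(f_1,h_8), S(f_2,h_8), S(f_3,h_8), S(f_4,h_8), S(h_5,h_8), S(h_6,h_8), S(h_7,h_8)) all reduce to 0 modulo the current basis, so we have a Gröbner basis.
Inter-reduce: drop elements whose leading term is divisible by another's, tail-reduce, and make monic.
Reduced Gröbner basis: {x_1 - 2, x_2 - 1}.

The lex basis is triangular: the last element involves only x_2. Solving x_2 - 1 = 0 gives x_2 ∈ {1}; substituting each value into the earlier elements determines the remaining variables.
  x_2 = 1: the earlier basis element becomes x_1 - 2 = 0, giving x_1 = 2 — point (2, 1).
Each listed point satisfies every original equation (direct substitution).
A lex Gröbner basis triangularizes the system, enabling back-substitution.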